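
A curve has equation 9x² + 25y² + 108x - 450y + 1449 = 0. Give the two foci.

(-14, 9) and (2, 9)

Group: 9(x² + 12x) + 25(y² - 18y) = -1449
Complete the square in x and y: 9(x + 6)² + 25(y - 9)² = -1449 + 324 + 2025 = 900
Divide by 900: (x + 6)²/100 + (y - 9)²/36 = 1
Ellipse, center (-6, 9), major axis horizontal; a² = 100, b² = 36.
c² = a² - b² = 100 - 36 = 64, so c = 8.
Foci lie on the horizontal axis through the center: (h ± c, k).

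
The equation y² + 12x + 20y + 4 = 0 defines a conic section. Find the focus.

Only y is squared. Complete the square in y: (y + 10)² = -12(x - 8).
Vertex (8, -10); 4p = -12 so p = -3. Opens left.
Focus is p units from the vertex along the axis: (h + p, k).

(5, -10)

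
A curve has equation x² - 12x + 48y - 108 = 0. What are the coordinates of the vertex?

Only x is squared. Complete the square in x: (x - 6)² = -48(y - 3).
Vertex (6, 3); 4p = -48 so p = -12. Opens down.

(6, 3)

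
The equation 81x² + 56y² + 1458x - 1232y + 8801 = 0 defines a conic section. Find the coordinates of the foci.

(-9, 6) and (-9, 16)

Collect terms: 81(x² + 18x) + 56(y² - 22y) = -8801
Completing the square gives 81(x + 9)² + 56(y - 11)² = -8801 + 6561 + 6776 = 4536.
Divide through by 4536 to get (x + 9)²/56 + (y - 11)²/81 = 1.
Ellipse, center (-9, 11), major axis vertical; a² = 81, b² = 56.
c² = a² - b² = 81 - 56 = 25, so c = 5.
Foci lie on the vertical axis through the center: (h, k ± c).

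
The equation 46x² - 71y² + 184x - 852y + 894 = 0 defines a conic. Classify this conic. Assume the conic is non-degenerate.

hyperbola

No xy term. Coefficients of x² and y² are A = 46, C = -71.
A and C have opposite signs ⇒ hyperbola.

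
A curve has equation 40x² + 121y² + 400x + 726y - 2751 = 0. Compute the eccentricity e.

Collect terms: 40(x² + 10x) + 121(y² + 6y) = 2751
Complete the square: 40(x + 5)² + 121(y + 3)² = 2751 + 1000 + 1089 = 4840
Divide through by 4840 to get (x + 5)²/121 + (y + 3)²/40 = 1.
Ellipse, center (-5, -3), major axis horizontal; a² = 121, b² = 40.
c² = a² - b² = 81, so c = 9.
e = c/a = 9/11.

e = 9/11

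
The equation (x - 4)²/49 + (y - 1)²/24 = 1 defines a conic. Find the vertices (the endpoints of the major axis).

Center (4, 1). The larger denominator 49 sits under the x-term, so the major axis is horizontal; a² = 49, b² = 24.
a = 7. Vertices at (h ± a, k).

(-3, 1) and (11, 1)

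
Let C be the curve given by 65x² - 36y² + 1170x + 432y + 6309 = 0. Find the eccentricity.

e = √6565/65

Group: 65(x² + 18x) -36(y² - 12y) = -6309
Completing the square gives 65(x + 9)² -36(y - 6)² = -6309 + 5265 - 1296 = -2340.
Divide by -2340: (y - 6)²/65 - (x + 9)²/36 = 1
Hyperbola, center (-9, 6), transverse axis vertical; a² = 65, b² = 36.
c² = a² + b² = 101, so c = √101.
e = c/a = √101/√65 = √6565/65.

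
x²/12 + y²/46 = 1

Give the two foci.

(0, 0 - √34) and (0, 0 + √34)

Center (0, 0). The larger denominator 46 sits under the y-term, so the major axis is vertical; a² = 46, b² = 12.
c² = a² - b² = 46 - 12 = 34, so c = √34.
Foci lie on the vertical axis through the center: (h, k ± c).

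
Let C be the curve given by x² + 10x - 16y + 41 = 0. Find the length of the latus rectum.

16

Only x is squared. Complete the square in x: (x + 5)² = 16(y - 1).
Vertex (-5, 1); 4p = 16 so p = 4. Opens up.
Latus rectum length = |4p| = 16.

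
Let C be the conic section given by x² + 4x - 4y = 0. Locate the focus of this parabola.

Only x is squared. Complete the square in x: (x + 2)² = 4(y + 1).
Vertex (-2, -1); 4p = 4 so p = 1. Opens up.
Focus is p units from the vertex along the axis: (h, k + p).

(-2, 0)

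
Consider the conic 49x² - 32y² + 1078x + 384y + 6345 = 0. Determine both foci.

(-11, -3) and (-11, 15)

Group the x- and y-terms: 49(x² + 22x) -32(y² - 12y) = -6345
Complete the square: 49(x + 11)² -32(y - 6)² = -6345 + 5929 - 1152 = -1568
Divide through by -1568 to get (y - 6)²/49 - (x + 11)²/32 = 1.
Hyperbola, center (-11, 6), transverse axis vertical; a² = 49, b² = 32.
c² = a² + b² = 49 + 32 = 81, so c = 9.
Foci lie on the vertical axis through the center: (h, k ± c).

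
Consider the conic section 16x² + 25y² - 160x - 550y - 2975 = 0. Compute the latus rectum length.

Rearranging, 16(x² - 10x) + 25(y² - 22y) = 2975.
Complete the square in x and y: 16(x - 5)² + 25(y - 11)² = 2975 + 400 + 3025 = 6400
Divide by 6400: (x - 5)²/400 + (y - 11)²/256 = 1
Ellipse, center (5, 11), major axis horizontal; a² = 400, b² = 256.
Latus rectum length = 2b²/a = 2·256/20 = 128/5.

128/5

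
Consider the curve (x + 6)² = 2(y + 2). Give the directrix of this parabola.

y = -5/2

Vertex (-6, -2); 4p = 2 so p = 1/2. Opens up.
Directrix is the horizontal line y = k − p = -2 − (1/2) = -5/2.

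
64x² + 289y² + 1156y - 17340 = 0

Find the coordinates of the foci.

Collect terms: 64x² + 289(y² + 4y) = 17340
Completing the square gives 64x² + 289(y + 2)² = 17340 + 0 + 1156 = 18496.
Divide through by 18496 to get x²/289 + (y + 2)²/64 = 1.
Ellipse, center (0, -2), major axis horizontal; a² = 289, b² = 64.
c² = a² - b² = 289 - 64 = 225, so c = 15.
Foci lie on the horizontal axis through the center: (h ± c, k).

(-15, -2) and (15, -2)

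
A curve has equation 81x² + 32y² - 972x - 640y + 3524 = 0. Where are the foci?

(6, 3) and (6, 17)

Group: 81(x² - 12x) + 32(y² - 20y) = -3524
81(x - 6)² + 32(y - 10)² = -3524 + 2916 + 3200 = 2592
Divide by 2592: (x - 6)²/32 + (y - 10)²/81 = 1
Ellipse, center (6, 10), major axis vertical; a² = 81, b² = 32.
c² = a² - b² = 81 - 32 = 49, so c = 7.
Foci lie on the vertical axis through the center: (h, k ± c).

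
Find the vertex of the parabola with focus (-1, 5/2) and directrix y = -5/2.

(-1, 0)

The vertex is the midpoint between the focus and the directrix along the axis of symmetry.
Axis is vertical (directrix is horizontal). Vertex y-coordinate = (5/2 + (-5/2))/2 = 0; x-coordinate = -1.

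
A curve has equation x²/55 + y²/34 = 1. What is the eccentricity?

Center (0, 0). The larger denominator 55 sits under the x-term, so the major axis is horizontal; a² = 55, b² = 34.
c² = a² - b² = 21, so c = √21.
e = c/a = √21/√55 = √1155/55.

e = √1155/55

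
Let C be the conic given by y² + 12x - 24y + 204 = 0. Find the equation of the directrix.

x = -2

Only y is squared. Complete the square in y: (y - 12)² = -12(x + 5).
Vertex (-5, 12); 4p = -12 so p = -3. Opens left.
Directrix is the vertical line x = h − p = -5 − (-3) = -2.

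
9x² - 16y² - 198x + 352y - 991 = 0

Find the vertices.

Rearranging, 9(x² - 22x) -16(y² - 22y) = 991.
Completing the square gives 9(x - 11)² -16(y - 11)² = 991 + 1089 - 1936 = 144.
Divide through by 144 to get (x - 11)²/16 - (y - 11)²/9 = 1.
Hyperbola, center (11, 11), transverse axis horizontal; a² = 16, b² = 9.
a = 4. Vertices at (h ± a, k).

(7, 11) and (15, 11)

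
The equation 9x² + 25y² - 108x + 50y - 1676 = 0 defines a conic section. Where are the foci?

(-6, -1) and (18, -1)

Group: 9(x² - 12x) + 25(y² + 2y) = 1676
Completing the square gives 9(x - 6)² + 25(y + 1)² = 1676 + 324 + 25 = 2025.
Divide through by 2025 to get (x - 6)²/225 + (y + 1)²/81 = 1.
Ellipse, center (6, -1), major axis horizontal; a² = 225, b² = 81.
c² = a² - b² = 225 - 81 = 144, so c = 12.
Foci lie on the horizontal axis through the center: (h ± c, k).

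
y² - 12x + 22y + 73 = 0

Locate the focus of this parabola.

Only y is squared. Complete the square in y: (y + 11)² = 12(x + 4).
Vertex (-4, -11); 4p = 12 so p = 3. Opens right.
Focus is p units from the vertex along the axis: (h + p, k).

(-1, -11)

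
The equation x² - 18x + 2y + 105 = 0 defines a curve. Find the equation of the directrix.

Only x is squared. Complete the square in x: (x - 9)² = -2(y + 12).
Vertex (9, -12); 4p = -2 so p = -1/2. Opens down.
Directrix is the horizontal line y = k − p = -12 − (-1/2) = -23/2.

y = -23/2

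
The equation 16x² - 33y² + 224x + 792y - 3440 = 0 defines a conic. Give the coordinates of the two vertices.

Group the x- and y-terms: 16(x² + 14x) -33(y² - 24y) = 3440
16(x + 7)² -33(y - 12)² = 3440 + 784 - 4752 = -528
Dividing both sides by -528: (y - 12)²/16 - (x + 7)²/33 = 1
Hyperbola, center (-7, 12), transverse axis vertical; a² = 16, b² = 33.
a = 4. Vertices at (h, k ± a).

(-7, 8) and (-7, 16)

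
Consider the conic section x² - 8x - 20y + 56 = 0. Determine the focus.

(4, 7)

Only x is squared. Complete the square in x: (x - 4)² = 20(y - 2).
Vertex (4, 2); 4p = 20 so p = 5. Opens up.
Focus is p units from the vertex along the axis: (h, k + p).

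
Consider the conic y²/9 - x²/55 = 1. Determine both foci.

Center (0, 0). The positive term is the y-term, so the transverse axis is vertical; a² = 9, b² = 55.
c² = a² + b² = 9 + 55 = 64, so c = 8.
Foci lie on the vertical axis through the center: (h, k ± c).

(0, -8) and (0, 8)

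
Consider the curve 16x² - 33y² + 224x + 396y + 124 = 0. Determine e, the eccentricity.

16(x² + 14x) -33(y² - 12y) = -124
Complete the square: 16(x + 7)² -33(y - 6)² = -124 + 784 - 1188 = -528
Divide by -528: (y - 6)²/16 - (x + 7)²/33 = 1
Hyperbola, center (-7, 6), transverse axis vertical; a² = 16, b² = 33.
c² = a² + b² = 49, so c = 7.
e = c/a = 7/4.

e = 7/4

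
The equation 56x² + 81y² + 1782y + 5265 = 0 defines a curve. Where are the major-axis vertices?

(-9, -11) and (9, -11)

Group: 56x² + 81(y² + 22y) = -5265
Completing the square gives 56x² + 81(y + 11)² = -5265 + 0 + 9801 = 4536.
Dividing both sides by 4536: x²/81 + (y + 11)²/56 = 1
Ellipse, center (0, -11), major axis horizontal; a² = 81, b² = 56.
a = 9. Vertices at (h ± a, k).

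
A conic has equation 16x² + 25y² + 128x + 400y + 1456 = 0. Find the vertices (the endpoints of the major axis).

(-9, -8) and (1, -8)

Group: 16(x² + 8x) + 25(y² + 16y) = -1456
Completing the square gives 16(x + 4)² + 25(y + 8)² = -1456 + 256 + 1600 = 400.
Dividing both sides by 400: (x + 4)²/25 + (y + 8)²/16 = 1
Ellipse, center (-4, -8), major axis horizontal; a² = 25, b² = 16.
a = 5. Vertices at (h ± a, k).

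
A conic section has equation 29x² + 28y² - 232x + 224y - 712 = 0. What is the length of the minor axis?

4√14

Rearranging, 29(x² - 8x) + 28(y² + 8y) = 712.
29(x - 4)² + 28(y + 4)² = 712 + 464 + 448 = 1624
Dividing both sides by 1624: (x - 4)²/56 + (y + 4)²/58 = 1
Ellipse, center (4, -4), major axis vertical; a² = 58, b² = 56.
b² = 56 so b = 2√14; the minor axis has length 2b = 4√14.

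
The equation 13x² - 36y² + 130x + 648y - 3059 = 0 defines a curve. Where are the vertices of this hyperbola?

Rearranging, 13(x² + 10x) -36(y² - 18y) = 3059.
Completing the square gives 13(x + 5)² -36(y - 9)² = 3059 + 325 - 2916 = 468.
Divide through by 468 to get (x + 5)²/36 - (y - 9)²/13 = 1.
Hyperbola, center (-5, 9), transverse axis horizontal; a² = 36, b² = 13.
a = 6. Vertices at (h ± a, k).

(-11, 9) and (1, 9)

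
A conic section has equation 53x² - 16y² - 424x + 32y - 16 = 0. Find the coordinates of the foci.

Group the x- and y-terms: 53(x² - 8x) -16(y² - 2y) = 16
53(x - 4)² -16(y - 1)² = 16 + 848 - 16 = 848
Divide through by 848 to get (x - 4)²/16 - (y - 1)²/53 = 1.
Hyperbola, center (4, 1), transverse axis horizontal; a² = 16, b² = 53.
c² = a² + b² = 16 + 53 = 69, so c = √69.
Foci lie on the horizontal axis through the center: (h ± c, k).

(4 - √69, 1) and (4 + √69, 1)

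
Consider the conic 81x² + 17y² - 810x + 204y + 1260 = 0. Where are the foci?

(5, -14) and (5, 2)

Group the x- and y-terms: 81(x² - 10x) + 17(y² + 12y) = -1260
Complete the square in x and y: 81(x - 5)² + 17(y + 6)² = -1260 + 2025 + 612 = 1377
Divide through by 1377 to get (x - 5)²/17 + (y + 6)²/81 = 1.
Ellipse, center (5, -6), major axis vertical; a² = 81, b² = 17.
c² = a² - b² = 81 - 17 = 64, so c = 8.
Foci lie on the vertical axis through the center: (h, k ± c).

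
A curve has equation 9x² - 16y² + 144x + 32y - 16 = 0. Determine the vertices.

(-16, 1) and (0, 1)

9(x² + 16x) -16(y² - 2y) = 16
Completing the square gives 9(x + 8)² -16(y - 1)² = 16 + 576 - 16 = 576.
Dividing both sides by 576: (x + 8)²/64 - (y - 1)²/36 = 1
Hyperbola, center (-8, 1), transverse axis horizontal; a² = 64, b² = 36.
a = 8. Vertices at (h ± a, k).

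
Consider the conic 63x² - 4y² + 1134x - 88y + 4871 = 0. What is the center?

63(x² + 18x) -4(y² + 22y) = -4871
Complete the square: 63(x + 9)² -4(y + 11)² = -4871 + 5103 - 484 = -252
Divide through by -252 to get (y + 11)²/63 - (x + 9)²/4 = 1.
Hyperbola with center (-9, -11).

(-9, -11)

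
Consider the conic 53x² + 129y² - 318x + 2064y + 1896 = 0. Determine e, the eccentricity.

Rearranging, 53(x² - 6x) + 129(y² + 16y) = -1896.
53(x - 3)² + 129(y + 8)² = -1896 + 477 + 8256 = 6837
Divide through by 6837 to get (x - 3)²/129 + (y + 8)²/53 = 1.
Ellipse, center (3, -8), major axis horizontal; a² = 129, b² = 53.
c² = a² - b² = 76, so c = 2√19.
e = c/a = 2√19/√129 = 2√2451/129.

e = 2√2451/129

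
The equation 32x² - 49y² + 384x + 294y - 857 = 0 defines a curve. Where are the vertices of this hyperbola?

(-13, 3) and (1, 3)

Rearranging, 32(x² + 12x) -49(y² - 6y) = 857.
Complete the square: 32(x + 6)² -49(y - 3)² = 857 + 1152 - 441 = 1568
Divide through by 1568 to get (x + 6)²/49 - (y - 3)²/32 = 1.
Hyperbola, center (-6, 3), transverse axis horizontal; a² = 49, b² = 32.
a = 7. Vertices at (h ± a, k).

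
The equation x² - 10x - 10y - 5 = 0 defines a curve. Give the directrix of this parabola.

Only x is squared. Complete the square in x: (x - 5)² = 10(y + 3).
Vertex (5, -3); 4p = 10 so p = 5/2. Opens up.
Directrix is the horizontal line y = k − p = -3 − (5/2) = -11/2.

y = -11/2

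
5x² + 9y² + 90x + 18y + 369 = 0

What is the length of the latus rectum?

Group: 5(x² + 18x) + 9(y² + 2y) = -369
Complete the square in x and y: 5(x + 9)² + 9(y + 1)² = -369 + 405 + 9 = 45
Divide by 45: (x + 9)²/9 + (y + 1)²/5 = 1
Ellipse, center (-9, -1), major axis horizontal; a² = 9, b² = 5.
Latus rectum length = 2b²/a = 2·5/3 = 10/3.

10/3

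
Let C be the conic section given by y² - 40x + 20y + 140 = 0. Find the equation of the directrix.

Only y is squared. Complete the square in y: (y + 10)² = 40(x - 1).
Vertex (1, -10); 4p = 40 so p = 10. Opens right.
Directrix is the vertical line x = h − p = 1 − (10) = -9.

x = -9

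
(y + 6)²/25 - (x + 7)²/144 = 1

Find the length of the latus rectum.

Center (-7, -6). The positive term is the y-term, so the transverse axis is vertical; a² = 25, b² = 144.
Latus rectum length = 2b²/a = 2·144/5 = 288/5.

288/5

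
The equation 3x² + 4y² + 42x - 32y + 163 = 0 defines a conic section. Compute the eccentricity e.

Rearranging, 3(x² + 14x) + 4(y² - 8y) = -163.
3(x + 7)² + 4(y - 4)² = -163 + 147 + 64 = 48
Divide by 48: (x + 7)²/16 + (y - 4)²/12 = 1
Ellipse, center (-7, 4), major axis horizontal; a² = 16, b² = 12.
c² = a² - b² = 4, so c = 2.
e = c/a = 2/4 = 1/2.

e = 1/2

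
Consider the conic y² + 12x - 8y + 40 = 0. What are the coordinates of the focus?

Only y is squared. Complete the square in y: (y - 4)² = -12(x + 2).
Vertex (-2, 4); 4p = -12 so p = -3. Opens left.
Focus is p units from the vertex along the axis: (h + p, k).

(-5, 4)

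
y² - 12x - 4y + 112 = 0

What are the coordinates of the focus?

Only y is squared. Complete the square in y: (y - 2)² = 12(x - 9).
Vertex (9, 2); 4p = 12 so p = 3. Opens right.
Focus is p units from the vertex along the axis: (h + p, k).

(12, 2)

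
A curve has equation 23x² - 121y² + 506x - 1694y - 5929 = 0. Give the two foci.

Rearranging, 23(x² + 22x) -121(y² + 14y) = 5929.
Complete the square: 23(x + 11)² -121(y + 7)² = 5929 + 2783 - 5929 = 2783
Dividing both sides by 2783: (x + 11)²/121 - (y + 7)²/23 = 1
Hyperbola, center (-11, -7), transverse axis horizontal; a² = 121, b² = 23.
c² = a² + b² = 121 + 23 = 144, so c = 12.
Foci lie on the horizontal axis through the center: (h ± c, k).

(-23, -7) and (1, -7)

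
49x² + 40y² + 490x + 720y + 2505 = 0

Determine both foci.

(-5, -12) and (-5, -6)

Group the x- and y-terms: 49(x² + 10x) + 40(y² + 18y) = -2505
Complete the square in x and y: 49(x + 5)² + 40(y + 9)² = -2505 + 1225 + 3240 = 1960
Dividing both sides by 1960: (x + 5)²/40 + (y + 9)²/49 = 1
Ellipse, center (-5, -9), major axis vertical; a² = 49, b² = 40.
c² = a² - b² = 49 - 40 = 9, so c = 3.
Foci lie on the vertical axis through the center: (h, k ± c).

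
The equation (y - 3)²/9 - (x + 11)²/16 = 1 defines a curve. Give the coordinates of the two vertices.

Center (-11, 3). The positive term is the y-term, so the transverse axis is vertical; a² = 9, b² = 16.
a = 3. Vertices at (h, k ± a).

(-11, 0) and (-11, 6)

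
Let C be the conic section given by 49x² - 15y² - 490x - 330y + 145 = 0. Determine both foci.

(5, -19) and (5, -3)

49(x² - 10x) -15(y² + 22y) = -145
Complete the square: 49(x - 5)² -15(y + 11)² = -145 + 1225 - 1815 = -735
Divide through by -735 to get (y + 11)²/49 - (x - 5)²/15 = 1.
Hyperbola, center (5, -11), transverse axis vertical; a² = 49, b² = 15.
c² = a² + b² = 49 + 15 = 64, so c = 8.
Foci lie on the vertical axis through the center: (h, k ± c).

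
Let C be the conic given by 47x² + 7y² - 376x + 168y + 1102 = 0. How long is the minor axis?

2√14

47(x² - 8x) + 7(y² + 24y) = -1102
Complete the square in x and y: 47(x - 4)² + 7(y + 12)² = -1102 + 752 + 1008 = 658
Divide by 658: (x - 4)²/14 + (y + 12)²/94 = 1
Ellipse, center (4, -12), major axis vertical; a² = 94, b² = 14.
b² = 14 so b = √14; the minor axis has length 2b = 2√14.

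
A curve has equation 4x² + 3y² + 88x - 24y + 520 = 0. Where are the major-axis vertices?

(-11, 2) and (-11, 6)

Collect terms: 4(x² + 22x) + 3(y² - 8y) = -520
4(x + 11)² + 3(y - 4)² = -520 + 484 + 48 = 12
Dividing both sides by 12: (x + 11)²/3 + (y - 4)²/4 = 1
Ellipse, center (-11, 4), major axis vertical; a² = 4, b² = 3.
a = 2. Vertices at (h, k ± a).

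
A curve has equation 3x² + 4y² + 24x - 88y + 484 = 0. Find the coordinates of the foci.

Group the x- and y-terms: 3(x² + 8x) + 4(y² - 22y) = -484
Complete the square: 3(x + 4)² + 4(y - 11)² = -484 + 48 + 484 = 48
Divide through by 48 to get (x + 4)²/16 + (y - 11)²/12 = 1.
Ellipse, center (-4, 11), major axis horizontal; a² = 16, b² = 12.
c² = a² - b² = 16 - 12 = 4, so c = 2.
Foci lie on the horizontal axis through the center: (h ± c, k).

(-6, 11) and (-2, 11)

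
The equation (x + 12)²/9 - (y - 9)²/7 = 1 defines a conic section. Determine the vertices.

Center (-12, 9). The positive term is the x-term, so the transverse axis is horizontal; a² = 9, b² = 7.
a = 3. Vertices at (h ± a, k).

(-15, 9) and (-9, 9)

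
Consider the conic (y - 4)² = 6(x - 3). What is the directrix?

Vertex (3, 4); 4p = 6 so p = 3/2. Opens right.
Directrix is the vertical line x = h − p = 3 − (3/2) = 3/2.

x = 3/2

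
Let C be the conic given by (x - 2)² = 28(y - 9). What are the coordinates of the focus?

Vertex (2, 9); 4p = 28 so p = 7. Opens up.
Focus is p units from the vertex along the axis: (h, k + p).

(2, 16)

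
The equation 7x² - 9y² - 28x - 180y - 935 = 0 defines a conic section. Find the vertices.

(-1, -10) and (5, -10)

Rearranging, 7(x² - 4x) -9(y² + 20y) = 935.
Complete the square: 7(x - 2)² -9(y + 10)² = 935 + 28 - 900 = 63
Divide by 63: (x - 2)²/9 - (y + 10)²/7 = 1
Hyperbola, center (2, -10), transverse axis horizontal; a² = 9, b² = 7.
a = 3. Vertices at (h ± a, k).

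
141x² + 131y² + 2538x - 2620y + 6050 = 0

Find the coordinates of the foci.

(-9, 10 - √10) and (-9, 10 + √10)

Rearranging, 141(x² + 18x) + 131(y² - 20y) = -6050.
141(x + 9)² + 131(y - 10)² = -6050 + 11421 + 13100 = 18471
Divide by 18471: (x + 9)²/131 + (y - 10)²/141 = 1
Ellipse, center (-9, 10), major axis vertical; a² = 141, b² = 131.
c² = a² - b² = 141 - 131 = 10, so c = √10.
Foci lie on the vertical axis through the center: (h, k ± c).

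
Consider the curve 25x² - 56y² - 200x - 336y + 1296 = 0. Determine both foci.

25(x² - 8x) -56(y² + 6y) = -1296
Complete the square: 25(x - 4)² -56(y + 3)² = -1296 + 400 - 504 = -1400
Divide through by -1400 to get (y + 3)²/25 - (x - 4)²/56 = 1.
Hyperbola, center (4, -3), transverse axis vertical; a² = 25, b² = 56.
c² = a² + b² = 25 + 56 = 81, so c = 9.
Foci lie on the vertical axis through the center: (h, k ± c).

(4, -12) and (4, 6)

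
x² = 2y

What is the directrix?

y = -1/2

Vertex (0, 0); 4p = 2 so p = 1/2. Opens up.
Directrix is the horizontal line y = k − p = 0 − (1/2) = -1/2.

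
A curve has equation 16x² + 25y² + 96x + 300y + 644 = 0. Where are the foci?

(-6, -6) and (0, -6)

Group: 16(x² + 6x) + 25(y² + 12y) = -644
Completing the square gives 16(x + 3)² + 25(y + 6)² = -644 + 144 + 900 = 400.
Divide by 400: (x + 3)²/25 + (y + 6)²/16 = 1
Ellipse, center (-3, -6), major axis horizontal; a² = 25, b² = 16.
c² = a² - b² = 25 - 16 = 9, so c = 3.
Foci lie on the horizontal axis through the center: (h ± c, k).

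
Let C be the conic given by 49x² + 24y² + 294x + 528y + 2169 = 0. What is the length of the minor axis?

Rearranging, 49(x² + 6x) + 24(y² + 22y) = -2169.
Complete the square in x and y: 49(x + 3)² + 24(y + 11)² = -2169 + 441 + 2904 = 1176
Divide through by 1176 to get (x + 3)²/24 + (y + 11)²/49 = 1.
Ellipse, center (-3, -11), major axis vertical; a² = 49, b² = 24.
b² = 24 so b = 2√6; the minor axis has length 2b = 4√6.

4√6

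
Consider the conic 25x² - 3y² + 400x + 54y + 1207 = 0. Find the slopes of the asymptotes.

5√3/3 and -5√3/3

Group the x- and y-terms: 25(x² + 16x) -3(y² - 18y) = -1207
Complete the square: 25(x + 8)² -3(y - 9)² = -1207 + 1600 - 243 = 150
Dividing both sides by 150: (x + 8)²/6 - (y - 9)²/50 = 1
Hyperbola, center (-8, 9), transverse axis horizontal; a² = 6, b² = 50.
For a horizontal hyperbola the asymptotes have slope ±b/a.
Here that is ±5√2/√6 = ±5√3/3.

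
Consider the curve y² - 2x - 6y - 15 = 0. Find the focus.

(-23/2, 3)

Only y is squared. Complete the square in y: (y - 3)² = 2(x + 12).
Vertex (-12, 3); 4p = 2 so p = 1/2. Opens right.
Focus is p units from the vertex along the axis: (h + p, k).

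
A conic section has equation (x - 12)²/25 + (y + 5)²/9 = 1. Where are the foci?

(8, -5) and (16, -5)

Center (12, -5). The larger denominator 25 sits under the x-term, so the major axis is horizontal; a² = 25, b² = 9.
c² = a² - b² = 25 - 9 = 16, so c = 4.
Foci lie on the horizontal axis through the center: (h ± c, k).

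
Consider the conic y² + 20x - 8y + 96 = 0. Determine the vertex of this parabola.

(-4, 4)

Only y is squared. Complete the square in y: (y - 4)² = -20(x + 4).
Vertex (-4, 4); 4p = -20 so p = -5. Opens left.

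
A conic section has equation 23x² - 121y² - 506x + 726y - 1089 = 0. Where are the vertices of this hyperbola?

(0, 3) and (22, 3)

Group the x- and y-terms: 23(x² - 22x) -121(y² - 6y) = 1089
Completing the square gives 23(x - 11)² -121(y - 3)² = 1089 + 2783 - 1089 = 2783.
Divide by 2783: (x - 11)²/121 - (y - 3)²/23 = 1
Hyperbola, center (11, 3), transverse axis horizontal; a² = 121, b² = 23.
a = 11. Vertices at (h ± a, k).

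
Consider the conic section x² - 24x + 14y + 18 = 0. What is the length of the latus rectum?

14

Only x is squared. Complete the square in x: (x - 12)² = -14(y - 9).
Vertex (12, 9); 4p = -14 so p = -7/2. Opens down.
Latus rectum length = |4p| = 14.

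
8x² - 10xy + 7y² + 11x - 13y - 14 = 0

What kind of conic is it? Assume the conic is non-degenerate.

ellipse

A = 8, B = -10, C = 7.
Discriminant B² − 4AC = (-10)² − 4·8·7 = -124.
B² − 4AC < 0 ⇒ ellipse.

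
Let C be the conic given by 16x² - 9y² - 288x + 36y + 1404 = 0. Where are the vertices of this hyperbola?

(9, -2) and (9, 6)

Group the x- and y-terms: 16(x² - 18x) -9(y² - 4y) = -1404
Completing the square gives 16(x - 9)² -9(y - 2)² = -1404 + 1296 - 36 = -144.
Dividing both sides by -144: (y - 2)²/16 - (x - 9)²/9 = 1
Hyperbola, center (9, 2), transverse axis vertical; a² = 16, b² = 9.
a = 4. Vertices at (h, k ± a).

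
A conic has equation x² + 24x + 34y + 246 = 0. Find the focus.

(-12, -23/2)

Only x is squared. Complete the square in x: (x + 12)² = -34(y + 3).
Vertex (-12, -3); 4p = -34 so p = -17/2. Opens down.
Focus is p units from the vertex along the axis: (h, k + p).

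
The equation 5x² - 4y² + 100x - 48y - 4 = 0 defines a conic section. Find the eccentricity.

Group the x- and y-terms: 5(x² + 20x) -4(y² + 12y) = 4
Complete the square in x and y: 5(x + 10)² -4(y + 6)² = 4 + 500 - 144 = 360
Divide by 360: (x + 10)²/72 - (y + 6)²/90 = 1
Hyperbola, center (-10, -6), transverse axis horizontal; a² = 72, b² = 90.
c² = a² + b² = 162, so c = 9√2.
e = c/a = 9√2/6√2 = 3/2.

e = 3/2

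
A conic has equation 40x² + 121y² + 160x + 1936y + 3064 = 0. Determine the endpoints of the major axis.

(-13, -8) and (9, -8)

40(x² + 4x) + 121(y² + 16y) = -3064
40(x + 2)² + 121(y + 8)² = -3064 + 160 + 7744 = 4840
Dividing both sides by 4840: (x + 2)²/121 + (y + 8)²/40 = 1
Ellipse, center (-2, -8), major axis horizontal; a² = 121, b² = 40.
a = 11. Vertices at (h ± a, k).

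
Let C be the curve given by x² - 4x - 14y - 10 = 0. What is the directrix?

y = -9/2

Only x is squared. Complete the square in x: (x - 2)² = 14(y + 1).
Vertex (2, -1); 4p = 14 so p = 7/2. Opens up.
Directrix is the horizontal line y = k − p = -1 − (7/2) = -9/2.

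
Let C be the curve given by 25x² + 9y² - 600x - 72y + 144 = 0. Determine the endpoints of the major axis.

Group: 25(x² - 24x) + 9(y² - 8y) = -144
Complete the square: 25(x - 12)² + 9(y - 4)² = -144 + 3600 + 144 = 3600
Dividing both sides by 3600: (x - 12)²/144 + (y - 4)²/400 = 1
Ellipse, center (12, 4), major axis vertical; a² = 400, b² = 144.
a = 20. Vertices at (h, k ± a).

(12, -16) and (12, 24)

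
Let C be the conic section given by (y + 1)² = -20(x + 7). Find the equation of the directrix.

x = -2

Vertex (-7, -1); 4p = -20 so p = -5. Opens left.
Directrix is the vertical line x = h − p = -7 − (-5) = -2.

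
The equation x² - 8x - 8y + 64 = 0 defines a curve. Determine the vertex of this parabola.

(4, 6)

Only x is squared. Complete the square in x: (x - 4)² = 8(y - 6).
Vertex (4, 6); 4p = 8 so p = 2. Opens up.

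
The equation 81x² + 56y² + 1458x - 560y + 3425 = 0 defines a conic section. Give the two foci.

(-9, 0) and (-9, 10)

Collect terms: 81(x² + 18x) + 56(y² - 10y) = -3425
Complete the square in x and y: 81(x + 9)² + 56(y - 5)² = -3425 + 6561 + 1400 = 4536
Divide through by 4536 to get (x + 9)²/56 + (y - 5)²/81 = 1.
Ellipse, center (-9, 5), major axis vertical; a² = 81, b² = 56.
c² = a² - b² = 81 - 56 = 25, so c = 5.
Foci lie on the vertical axis through the center: (h, k ± c).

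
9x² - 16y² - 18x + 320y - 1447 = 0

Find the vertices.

Group: 9(x² - 2x) -16(y² - 20y) = 1447
Completing the square gives 9(x - 1)² -16(y - 10)² = 1447 + 9 - 1600 = -144.
Divide by -144: (y - 10)²/9 - (x - 1)²/16 = 1
Hyperbola, center (1, 10), transverse axis vertical; a² = 9, b² = 16.
a = 3. Vertices at (h, k ± a).

(1, 7) and (1, 13)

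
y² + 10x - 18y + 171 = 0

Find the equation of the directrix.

Only y is squared. Complete the square in y: (y - 9)² = -10(x + 9).
Vertex (-9, 9); 4p = -10 so p = -5/2. Opens left.
Directrix is the vertical line x = h − p = -9 − (-5/2) = -13/2.

x = -13/2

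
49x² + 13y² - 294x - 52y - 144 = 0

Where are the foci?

Rearranging, 49(x² - 6x) + 13(y² - 4y) = 144.
Completing the square gives 49(x - 3)² + 13(y - 2)² = 144 + 441 + 52 = 637.
Dividing both sides by 637: (x - 3)²/13 + (y - 2)²/49 = 1
Ellipse, center (3, 2), major axis vertical; a² = 49, b² = 13.
c² = a² - b² = 49 - 13 = 36, so c = 6.
Foci lie on the vertical axis through the center: (h, k ± c).

(3, -4) and (3, 8)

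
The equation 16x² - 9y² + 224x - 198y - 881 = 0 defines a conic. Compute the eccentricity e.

e = 5/3

Collect terms: 16(x² + 14x) -9(y² + 22y) = 881
16(x + 7)² -9(y + 11)² = 881 + 784 - 1089 = 576
Divide by 576: (x + 7)²/36 - (y + 11)²/64 = 1
Hyperbola, center (-7, -11), transverse axis horizontal; a² = 36, b² = 64.
c² = a² + b² = 100, so c = 10.
e = c/a = 10/6 = 5/3.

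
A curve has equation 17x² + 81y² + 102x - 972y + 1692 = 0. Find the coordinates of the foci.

(-11, 6) and (5, 6)

Group the x- and y-terms: 17(x² + 6x) + 81(y² - 12y) = -1692
Completing the square gives 17(x + 3)² + 81(y - 6)² = -1692 + 153 + 2916 = 1377.
Divide through by 1377 to get (x + 3)²/81 + (y - 6)²/17 = 1.
Ellipse, center (-3, 6), major axis horizontal; a² = 81, b² = 17.
c² = a² - b² = 81 - 17 = 64, so c = 8.
Foci lie on the horizontal axis through the center: (h ± c, k).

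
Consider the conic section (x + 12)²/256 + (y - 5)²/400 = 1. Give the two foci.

Center (-12, 5). The larger denominator 400 sits under the y-term, so the major axis is vertical; a² = 400, b² = 256.
c² = a² - b² = 400 - 256 = 144, so c = 12.
Foci lie on the vertical axis through the center: (h, k ± c).

(-12, -7) and (-12, 17)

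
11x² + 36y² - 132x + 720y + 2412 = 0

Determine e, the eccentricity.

Rearranging, 11(x² - 12x) + 36(y² + 20y) = -2412.
Completing the square gives 11(x - 6)² + 36(y + 10)² = -2412 + 396 + 3600 = 1584.
Divide by 1584: (x - 6)²/144 + (y + 10)²/44 = 1
Ellipse, center (6, -10), major axis horizontal; a² = 144, b² = 44.
c² = a² - b² = 100, so c = 10.
e = c/a = 10/12 = 5/6.

e = 5/6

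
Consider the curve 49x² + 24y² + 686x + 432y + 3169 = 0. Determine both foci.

Collect terms: 49(x² + 14x) + 24(y² + 18y) = -3169
Complete the square in x and y: 49(x + 7)² + 24(y + 9)² = -3169 + 2401 + 1944 = 1176
Dividing both sides by 1176: (x + 7)²/24 + (y + 9)²/49 = 1
Ellipse, center (-7, -9), major axis vertical; a² = 49, b² = 24.
c² = a² - b² = 49 - 24 = 25, so c = 5.
Foci lie on the vertical axis through the center: (h, k ± c).

(-7, -14) and (-7, -4)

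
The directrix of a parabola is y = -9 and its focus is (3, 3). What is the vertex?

(3, -3)

The vertex is the midpoint between the focus and the directrix along the axis of symmetry.
Axis is vertical (directrix is horizontal). Vertex y-coordinate = (3 + (-9))/2 = -3; x-coordinate = 3.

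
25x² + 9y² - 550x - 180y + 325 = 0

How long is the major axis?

40

Group the x- and y-terms: 25(x² - 22x) + 9(y² - 20y) = -325
Complete the square in x and y: 25(x - 11)² + 9(y - 10)² = -325 + 3025 + 900 = 3600
Divide by 3600: (x - 11)²/144 + (y - 10)²/400 = 1
Ellipse, center (11, 10), major axis vertical; a² = 400, b² = 144.
a² = 400 so a = 20; the major axis has length 2a = 40.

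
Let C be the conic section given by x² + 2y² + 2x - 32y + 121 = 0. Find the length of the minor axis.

4

Rearranging, (x² + 2x) + 2(y² - 16y) = -121.
(x + 1)² + 2(y - 8)² = -121 + 1 + 128 = 8
Divide by 8: (x + 1)²/8 + (y - 8)²/4 = 1
Ellipse, center (-1, 8), major axis horizontal; a² = 8, b² = 4.
b² = 4 so b = 2; the minor axis has length 2b = 4.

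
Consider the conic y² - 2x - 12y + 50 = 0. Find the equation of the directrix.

Only y is squared. Complete the square in y: (y - 6)² = 2(x - 7).
Vertex (7, 6); 4p = 2 so p = 1/2. Opens right.
Directrix is the vertical line x = h − p = 7 − (1/2) = 13/2.

x = 13/2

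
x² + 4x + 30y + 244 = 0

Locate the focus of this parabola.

(-2, -31/2)

Only x is squared. Complete the square in x: (x + 2)² = -30(y + 8).
Vertex (-2, -8); 4p = -30 so p = -15/2. Opens down.
Focus is p units from the vertex along the axis: (h, k + p).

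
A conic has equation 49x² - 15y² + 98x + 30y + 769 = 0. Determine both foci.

Group: 49(x² + 2x) -15(y² - 2y) = -769
Complete the square: 49(x + 1)² -15(y - 1)² = -769 + 49 - 15 = -735
Divide by -735: (y - 1)²/49 - (x + 1)²/15 = 1
Hyperbola, center (-1, 1), transverse axis vertical; a² = 49, b² = 15.
c² = a² + b² = 49 + 15 = 64, so c = 8.
Foci lie on the vertical axis through the center: (h, k ± c).

(-1, -7) and (-1, 9)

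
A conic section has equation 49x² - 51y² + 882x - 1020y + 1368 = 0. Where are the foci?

(-9, -20) and (-9, 0)

Rearranging, 49(x² + 18x) -51(y² + 20y) = -1368.
Complete the square: 49(x + 9)² -51(y + 10)² = -1368 + 3969 - 5100 = -2499
Dividing both sides by -2499: (y + 10)²/49 - (x + 9)²/51 = 1
Hyperbola, center (-9, -10), transverse axis vertical; a² = 49, b² = 51.
c² = a² + b² = 49 + 51 = 100, so c = 10.
Foci lie on the vertical axis through the center: (h, k ± c).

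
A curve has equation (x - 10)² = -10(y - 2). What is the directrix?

y = 9/2

Vertex (10, 2); 4p = -10 so p = -5/2. Opens down.
Directrix is the horizontal line y = k − p = 2 − (-5/2) = 9/2.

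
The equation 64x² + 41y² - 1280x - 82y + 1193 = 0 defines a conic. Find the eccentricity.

64(x² - 20x) + 41(y² - 2y) = -1193
Completing the square gives 64(x - 10)² + 41(y - 1)² = -1193 + 6400 + 41 = 5248.
Divide through by 5248 to get (x - 10)²/82 + (y - 1)²/128 = 1.
Ellipse, center (10, 1), major axis vertical; a² = 128, b² = 82.
c² = a² - b² = 46, so c = √46.
e = c/a = √46/8√2 = √23/8.

e = √23/8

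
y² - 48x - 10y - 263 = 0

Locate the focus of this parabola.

Only y is squared. Complete the square in y: (y - 5)² = 48(x + 6).
Vertex (-6, 5); 4p = 48 so p = 12. Opens right.
Focus is p units from the vertex along the axis: (h + p, k).

(6, 5)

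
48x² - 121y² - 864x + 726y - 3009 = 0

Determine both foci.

(-4, 3) and (22, 3)

Group: 48(x² - 18x) -121(y² - 6y) = 3009
Complete the square in x and y: 48(x - 9)² -121(y - 3)² = 3009 + 3888 - 1089 = 5808
Divide through by 5808 to get (x - 9)²/121 - (y - 3)²/48 = 1.
Hyperbola, center (9, 3), transverse axis horizontal; a² = 121, b² = 48.
c² = a² + b² = 121 + 48 = 169, so c = 13.
Foci lie on the horizontal axis through the center: (h ± c, k).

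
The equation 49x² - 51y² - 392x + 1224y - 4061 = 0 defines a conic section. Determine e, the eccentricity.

Rearranging, 49(x² - 8x) -51(y² - 24y) = 4061.
Complete the square in x and y: 49(x - 4)² -51(y - 12)² = 4061 + 784 - 7344 = -2499
Divide through by -2499 to get (y - 12)²/49 - (x - 4)²/51 = 1.
Hyperbola, center (4, 12), transverse axis vertical; a² = 49, b² = 51.
c² = a² + b² = 100, so c = 10.
e = c/a = 10/7.

e = 10/7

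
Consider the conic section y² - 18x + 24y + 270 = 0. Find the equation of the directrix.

Only y is squared. Complete the square in y: (y + 12)² = 18(x - 7).
Vertex (7, -12); 4p = 18 so p = 9/2. Opens right.
Directrix is the vertical line x = h − p = 7 − (9/2) = 5/2.

x = 5/2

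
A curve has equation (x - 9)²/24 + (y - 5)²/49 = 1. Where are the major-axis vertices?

(9, -2) and (9, 12)

Center (9, 5). The larger denominator 49 sits under the y-term, so the major axis is vertical; a² = 49, b² = 24.
a = 7. Vertices at (h, k ± a).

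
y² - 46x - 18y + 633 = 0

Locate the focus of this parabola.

(47/2, 9)

Only y is squared. Complete the square in y: (y - 9)² = 46(x - 12).
Vertex (12, 9); 4p = 46 so p = 23/2. Opens right.
Focus is p units from the vertex along the axis: (h + p, k).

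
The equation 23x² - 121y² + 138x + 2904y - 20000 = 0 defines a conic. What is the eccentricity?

e = 12/11

23(x² + 6x) -121(y² - 24y) = 20000
Complete the square: 23(x + 3)² -121(y - 12)² = 20000 + 207 - 17424 = 2783
Divide through by 2783 to get (x + 3)²/121 - (y - 12)²/23 = 1.
Hyperbola, center (-3, 12), transverse axis horizontal; a² = 121, b² = 23.
c² = a² + b² = 144, so c = 12.
e = c/a = 12/11.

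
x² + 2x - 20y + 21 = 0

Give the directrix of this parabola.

Only x is squared. Complete the square in x: (x + 1)² = 20(y - 1).
Vertex (-1, 1); 4p = 20 so p = 5. Opens up.
Directrix is the horizontal line y = k − p = 1 − (5) = -4.

y = -4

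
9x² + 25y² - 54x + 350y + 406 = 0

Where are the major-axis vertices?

(-7, -7) and (13, -7)

9(x² - 6x) + 25(y² + 14y) = -406
Completing the square gives 9(x - 3)² + 25(y + 7)² = -406 + 81 + 1225 = 900.
Divide through by 900 to get (x - 3)²/100 + (y + 7)²/36 = 1.
Ellipse, center (3, -7), major axis horizontal; a² = 100, b² = 36.
a = 10. Vertices at (h ± a, k).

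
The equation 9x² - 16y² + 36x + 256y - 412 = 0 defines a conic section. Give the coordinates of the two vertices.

(-2, 2) and (-2, 14)

Rearranging, 9(x² + 4x) -16(y² - 16y) = 412.
Completing the square gives 9(x + 2)² -16(y - 8)² = 412 + 36 - 1024 = -576.
Dividing both sides by -576: (y - 8)²/36 - (x + 2)²/64 = 1
Hyperbola, center (-2, 8), transverse axis vertical; a² = 36, b² = 64.
a = 6. Vertices at (h, k ± a).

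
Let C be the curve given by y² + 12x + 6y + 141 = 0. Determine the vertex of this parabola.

(-11, -3)

Only y is squared. Complete the square in y: (y + 3)² = -12(x + 11).
Vertex (-11, -3); 4p = -12 so p = -3. Opens left.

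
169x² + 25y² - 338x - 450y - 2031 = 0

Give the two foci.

(1, -3) and (1, 21)

169(x² - 2x) + 25(y² - 18y) = 2031
Complete the square in x and y: 169(x - 1)² + 25(y - 9)² = 2031 + 169 + 2025 = 4225
Divide through by 4225 to get (x - 1)²/25 + (y - 9)²/169 = 1.
Ellipse, center (1, 9), major axis vertical; a² = 169, b² = 25.
c² = a² - b² = 169 - 25 = 144, so c = 12.
Foci lie on the vertical axis through the center: (h, k ± c).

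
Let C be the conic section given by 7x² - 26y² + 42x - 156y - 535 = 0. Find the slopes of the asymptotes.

Rearranging, 7(x² + 6x) -26(y² + 6y) = 535.
Complete the square in x and y: 7(x + 3)² -26(y + 3)² = 535 + 63 - 234 = 364
Divide through by 364 to get (x + 3)²/52 - (y + 3)²/14 = 1.
Hyperbola, center (-3, -3), transverse axis horizontal; a² = 52, b² = 14.
For a horizontal hyperbola the asymptotes have slope ±b/a.
Here that is ±√14/2√13 = ±√182/26.

√182/26 and -√182/26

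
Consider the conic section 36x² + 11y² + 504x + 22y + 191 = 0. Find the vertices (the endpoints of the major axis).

36(x² + 14x) + 11(y² + 2y) = -191
Complete the square: 36(x + 7)² + 11(y + 1)² = -191 + 1764 + 11 = 1584
Divide through by 1584 to get (x + 7)²/44 + (y + 1)²/144 = 1.
Ellipse, center (-7, -1), major axis vertical; a² = 144, b² = 44.
a = 12. Vertices at (h, k ± a).

(-7, -13) and (-7, 11)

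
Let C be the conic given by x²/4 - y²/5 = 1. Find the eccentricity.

e = 3/2

Center (0, 0). The positive term is the x-term, so the transverse axis is horizontal; a² = 4, b² = 5.
c² = a² + b² = 9, so c = 3.
e = c/a = 3/2.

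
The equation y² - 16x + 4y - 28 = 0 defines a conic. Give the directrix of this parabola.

Only y is squared. Complete the square in y: (y + 2)² = 16(x + 2).
Vertex (-2, -2); 4p = 16 so p = 4. Opens right.
Directrix is the vertical line x = h − p = -2 − (4) = -6.

x = -6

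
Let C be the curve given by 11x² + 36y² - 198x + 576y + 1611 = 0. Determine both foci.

(-1, -8) and (19, -8)

Rearranging, 11(x² - 18x) + 36(y² + 16y) = -1611.
Completing the square gives 11(x - 9)² + 36(y + 8)² = -1611 + 891 + 2304 = 1584.
Dividing both sides by 1584: (x - 9)²/144 + (y + 8)²/44 = 1
Ellipse, center (9, -8), major axis horizontal; a² = 144, b² = 44.
c² = a² - b² = 144 - 44 = 100, so c = 10.
Foci lie on the horizontal axis through the center: (h ± c, k).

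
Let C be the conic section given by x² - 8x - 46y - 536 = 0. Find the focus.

(4, -1/2)

Only x is squared. Complete the square in x: (x - 4)² = 46(y + 12).
Vertex (4, -12); 4p = 46 so p = 23/2. Opens up.
Focus is p units from the vertex along the axis: (h, k + p).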